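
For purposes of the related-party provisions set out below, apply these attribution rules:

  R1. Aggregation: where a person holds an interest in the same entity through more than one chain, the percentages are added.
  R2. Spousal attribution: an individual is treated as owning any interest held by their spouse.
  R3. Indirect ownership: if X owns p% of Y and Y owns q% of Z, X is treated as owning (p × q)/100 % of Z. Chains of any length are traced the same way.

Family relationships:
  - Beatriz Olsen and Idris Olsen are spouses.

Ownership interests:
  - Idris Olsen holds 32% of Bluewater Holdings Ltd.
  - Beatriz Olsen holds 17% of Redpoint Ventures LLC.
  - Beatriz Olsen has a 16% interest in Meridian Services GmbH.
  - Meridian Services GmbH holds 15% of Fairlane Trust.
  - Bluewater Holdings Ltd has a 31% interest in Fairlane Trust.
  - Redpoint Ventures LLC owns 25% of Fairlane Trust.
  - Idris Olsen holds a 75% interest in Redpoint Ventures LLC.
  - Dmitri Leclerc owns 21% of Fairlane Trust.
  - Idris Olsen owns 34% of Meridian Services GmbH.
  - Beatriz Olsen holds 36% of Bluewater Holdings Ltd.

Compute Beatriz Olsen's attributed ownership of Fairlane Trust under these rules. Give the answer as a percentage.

By spousal attribution (R2), Beatriz Olsen is treated as also owning Idris Olsen's interest in Redpoint Ventures LLC, giving 17% + 75% = 92%.
By spousal attribution (R2), Beatriz Olsen is treated as also owning Idris Olsen's interest in Meridian Services GmbH, giving 16% + 34% = 50%.
By spousal attribution (R2), Beatriz Olsen is treated as also owning Idris Olsen's interest in Bluewater Holdings Ltd, giving 36% + 32% = 68%.
Chain via Redpoint Ventures LLC (R3): 92% × 25% = 23% of Fairlane Trust.
Chain via Meridian Services GmbH (R3): 50% × 15% = 7.5% of Fairlane Trust.
Chain via Bluewater Holdings Ltd (R3): 68% × 31% = 21.08% of Fairlane Trust.
Aggregating (R1): 23% + 7.5% + 21.08% = 51.58%.

51.58%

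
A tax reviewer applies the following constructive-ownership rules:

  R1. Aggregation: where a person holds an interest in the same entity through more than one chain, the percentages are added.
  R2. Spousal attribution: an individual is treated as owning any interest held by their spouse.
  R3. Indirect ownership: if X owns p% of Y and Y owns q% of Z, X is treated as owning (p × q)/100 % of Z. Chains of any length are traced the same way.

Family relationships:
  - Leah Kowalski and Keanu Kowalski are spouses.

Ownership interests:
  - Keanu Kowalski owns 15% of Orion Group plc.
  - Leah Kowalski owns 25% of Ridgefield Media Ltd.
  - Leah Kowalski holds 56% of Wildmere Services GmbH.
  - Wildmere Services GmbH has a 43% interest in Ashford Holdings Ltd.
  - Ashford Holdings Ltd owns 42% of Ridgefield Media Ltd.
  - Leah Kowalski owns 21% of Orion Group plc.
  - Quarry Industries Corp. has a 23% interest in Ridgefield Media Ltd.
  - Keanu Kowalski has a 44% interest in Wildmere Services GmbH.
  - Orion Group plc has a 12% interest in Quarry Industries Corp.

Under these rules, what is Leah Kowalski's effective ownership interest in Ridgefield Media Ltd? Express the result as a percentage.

By spousal attribution (R2), Leah Kowalski is treated as also owning Keanu Kowalski's interest in Wildmere Services GmbH, giving 56% + 44% = 100%.
By spousal attribution (R2), Leah Kowalski is treated as also owning Keanu Kowalski's interest in Orion Group plc, giving 21% + 15% = 36%.
Chain via Wildmere Services GmbH → Ashford Holdings Ltd (R3): 100% × 43% × 42% = 18.06% of Ridgefield Media Ltd.
Chain via Orion Group plc → Quarry Industries Corp. (R3): 36% × 12% × 23% = 0.9936% of Ridgefield Media Ltd.
Direct interest in Ridgefield Media Ltd: 25%.
Aggregating (R1): 18.06% + 0.9936% + 25% = 44.0536%.

44.0536%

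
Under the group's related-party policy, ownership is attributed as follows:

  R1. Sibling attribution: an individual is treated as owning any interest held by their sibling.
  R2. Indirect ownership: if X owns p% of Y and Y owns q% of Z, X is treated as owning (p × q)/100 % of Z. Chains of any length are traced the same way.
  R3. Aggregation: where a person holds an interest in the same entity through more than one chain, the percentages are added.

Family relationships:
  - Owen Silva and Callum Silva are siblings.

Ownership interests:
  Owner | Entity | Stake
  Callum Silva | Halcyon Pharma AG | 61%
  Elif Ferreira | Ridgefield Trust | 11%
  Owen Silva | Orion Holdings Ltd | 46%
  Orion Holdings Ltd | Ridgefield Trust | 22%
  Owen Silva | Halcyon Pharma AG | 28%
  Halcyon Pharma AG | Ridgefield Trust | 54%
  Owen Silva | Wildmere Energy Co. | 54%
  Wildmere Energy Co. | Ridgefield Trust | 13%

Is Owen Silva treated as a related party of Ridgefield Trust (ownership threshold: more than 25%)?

By sibling attribution (R1), Owen Silva is treated as also owning Callum Silva's interest in Halcyon Pharma AG, giving 28% + 61% = 89%.
Chain via Halcyon Pharma AG (R2): 89% × 54% = 48.06% of Ridgefield Trust.
Chain via Orion Holdings Ltd (R2): 46% × 22% = 10.12% of Ridgefield Trust.
Chain via Wildmere Energy Co. (R2): 54% × 13% = 7.02% of Ridgefield Trust.
Aggregating (R3): 48.06% + 10.12% + 7.02% = 65.2%.
65.2% exceeds the 25% threshold, so Owen is a related party to Ridgefield Trust.

Yes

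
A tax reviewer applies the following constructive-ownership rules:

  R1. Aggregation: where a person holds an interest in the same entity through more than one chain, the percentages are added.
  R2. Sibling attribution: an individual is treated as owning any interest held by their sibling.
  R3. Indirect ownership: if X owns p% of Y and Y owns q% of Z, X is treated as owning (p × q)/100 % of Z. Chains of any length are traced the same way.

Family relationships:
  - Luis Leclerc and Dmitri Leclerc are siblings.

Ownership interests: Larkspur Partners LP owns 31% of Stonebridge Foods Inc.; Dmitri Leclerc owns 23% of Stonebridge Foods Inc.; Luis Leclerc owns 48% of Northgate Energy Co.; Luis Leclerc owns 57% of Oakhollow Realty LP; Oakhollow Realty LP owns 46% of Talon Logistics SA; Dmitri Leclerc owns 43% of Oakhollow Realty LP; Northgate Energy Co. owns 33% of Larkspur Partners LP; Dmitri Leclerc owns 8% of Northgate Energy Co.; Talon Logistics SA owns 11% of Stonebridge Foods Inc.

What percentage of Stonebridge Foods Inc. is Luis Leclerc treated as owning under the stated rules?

33.7888%

By sibling attribution (R2), Luis Leclerc is treated as also owning Dmitri Leclerc's interest in Northgate Energy Co, giving 48% + 8% = 56%.
By sibling attribution (R2), Luis Leclerc is treated as also owning Dmitri Leclerc's interest in Oakhollow Realty LP, giving 57% + 43% = 100%.
By sibling attribution (R2), Luis Leclerc is treated as owning Dmitri Leclerc's 23% interest in Stonebridge Foods Inc.
Chain via Northgate Energy Co. → Larkspur Partners LP (R3): 56% × 33% × 31% = 5.7288% of Stonebridge Foods Inc.
Chain via Oakhollow Realty LP → Talon Logistics SA (R3): 100% × 46% × 11% = 5.06% of Stonebridge Foods Inc.
Direct interest in Stonebridge Foods Inc: 23%.
Aggregating (R1): 5.7288% + 5.06% + 23% = 33.7888%.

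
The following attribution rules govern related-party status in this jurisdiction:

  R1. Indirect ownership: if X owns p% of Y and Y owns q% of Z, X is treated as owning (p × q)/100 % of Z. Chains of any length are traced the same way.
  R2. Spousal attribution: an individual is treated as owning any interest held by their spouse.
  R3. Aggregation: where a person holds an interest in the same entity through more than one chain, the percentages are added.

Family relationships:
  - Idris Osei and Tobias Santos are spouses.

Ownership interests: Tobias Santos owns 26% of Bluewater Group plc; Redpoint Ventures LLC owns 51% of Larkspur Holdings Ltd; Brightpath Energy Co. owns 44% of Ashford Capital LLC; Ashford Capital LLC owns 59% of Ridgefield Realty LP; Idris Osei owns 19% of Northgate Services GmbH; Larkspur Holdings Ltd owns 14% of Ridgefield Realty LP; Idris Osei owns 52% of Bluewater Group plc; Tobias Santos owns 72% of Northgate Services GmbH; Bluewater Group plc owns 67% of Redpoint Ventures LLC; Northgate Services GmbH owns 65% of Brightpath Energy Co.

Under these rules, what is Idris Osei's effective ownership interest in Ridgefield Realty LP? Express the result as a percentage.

By spousal attribution (R2), Idris Osei is treated as also owning Tobias Santos's interest in Northgate Services GmbH, giving 19% + 72% = 91%.
By spousal attribution (R2), Idris Osei is treated as also owning Tobias Santos's interest in Bluewater Group plc, giving 52% + 26% = 78%.
Chain via Northgate Services GmbH → Brightpath Energy Co. → Ashford Capital LLC (R1): 91% × 65% × 44% × 59% = 15.35534% of Ridgefield Realty LP.
Chain via Bluewater Group plc → Redpoint Ventures LLC → Larkspur Holdings Ltd (R1): 78% × 67% × 51% × 14% = 3.731364% of Ridgefield Realty LP.
Aggregating (R3): 15.35534% + 3.731364% = 19.086704%.

19.086704%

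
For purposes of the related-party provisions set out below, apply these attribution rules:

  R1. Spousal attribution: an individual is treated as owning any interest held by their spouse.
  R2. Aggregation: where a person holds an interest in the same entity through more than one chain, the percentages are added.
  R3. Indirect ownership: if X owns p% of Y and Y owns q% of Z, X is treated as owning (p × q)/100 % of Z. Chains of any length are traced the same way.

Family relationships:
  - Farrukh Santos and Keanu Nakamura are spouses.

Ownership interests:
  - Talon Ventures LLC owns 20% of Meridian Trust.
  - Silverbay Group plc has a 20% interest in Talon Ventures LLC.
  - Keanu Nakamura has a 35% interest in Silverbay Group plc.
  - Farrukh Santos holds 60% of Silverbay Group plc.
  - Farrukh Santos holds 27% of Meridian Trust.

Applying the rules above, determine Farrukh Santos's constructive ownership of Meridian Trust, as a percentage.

By spousal attribution (R1), Farrukh Santos is treated as also owning Keanu Nakamura's interest in Silverbay Group plc, giving 60% + 35% = 95%.
Chain via Silverbay Group plc → Talon Ventures LLC (R3): 95% × 20% × 20% = 3.8% of Meridian Trust.
Direct interest in Meridian Trust: 27%.
Aggregating (R2): 3.8% + 27% = 30.8%.

30.8%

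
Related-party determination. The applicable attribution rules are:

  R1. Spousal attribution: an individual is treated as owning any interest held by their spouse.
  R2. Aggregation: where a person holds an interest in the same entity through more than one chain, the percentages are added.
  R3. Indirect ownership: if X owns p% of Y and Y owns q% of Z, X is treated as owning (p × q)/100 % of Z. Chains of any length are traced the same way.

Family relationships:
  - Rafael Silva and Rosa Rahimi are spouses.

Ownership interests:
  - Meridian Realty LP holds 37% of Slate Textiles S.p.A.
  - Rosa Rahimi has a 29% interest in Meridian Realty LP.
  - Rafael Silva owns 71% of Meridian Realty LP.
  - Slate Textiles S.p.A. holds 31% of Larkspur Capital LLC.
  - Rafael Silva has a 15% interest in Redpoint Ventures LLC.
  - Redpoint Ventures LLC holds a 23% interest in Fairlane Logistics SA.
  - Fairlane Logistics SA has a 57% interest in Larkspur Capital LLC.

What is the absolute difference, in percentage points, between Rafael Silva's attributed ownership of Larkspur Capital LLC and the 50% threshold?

By spousal attribution (R1), Rafael Silva is treated as also owning Rosa Rahimi's interest in Meridian Realty LP, giving 71% + 29% = 100%.
Chain via Redpoint Ventures LLC → Fairlane Logistics SA (R3): 15% × 23% × 57% = 1.9665% of Larkspur Capital LLC.
Chain via Meridian Realty LP → Slate Textiles S.p.A. (R3): 100% × 37% × 31% = 11.47% of Larkspur Capital LLC.
Aggregating (R2): 1.9665% + 11.47% = 13.4365%.
13.4365% falls short of the 50% threshold by 36.5635 percentage points.

36.5635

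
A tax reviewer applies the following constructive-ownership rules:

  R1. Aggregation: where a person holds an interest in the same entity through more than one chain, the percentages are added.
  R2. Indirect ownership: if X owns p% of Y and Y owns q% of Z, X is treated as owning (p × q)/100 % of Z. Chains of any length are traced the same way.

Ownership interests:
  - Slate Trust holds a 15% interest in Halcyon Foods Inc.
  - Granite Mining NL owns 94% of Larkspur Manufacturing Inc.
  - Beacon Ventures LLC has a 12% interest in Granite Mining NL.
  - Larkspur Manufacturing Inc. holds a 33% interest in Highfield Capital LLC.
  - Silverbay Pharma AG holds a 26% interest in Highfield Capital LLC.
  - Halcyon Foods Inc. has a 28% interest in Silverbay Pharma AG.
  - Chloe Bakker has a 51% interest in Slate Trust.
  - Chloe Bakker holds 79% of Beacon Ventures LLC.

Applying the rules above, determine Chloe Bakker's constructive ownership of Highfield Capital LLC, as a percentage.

3.497616%

Chain via Beacon Ventures LLC → Granite Mining NL → Larkspur Manufacturing Inc. (R2): 79% × 12% × 94% × 33% = 2.940696% of Highfield Capital LLC.
Chain via Slate Trust → Halcyon Foods Inc. → Silverbay Pharma AG (R2): 51% × 15% × 28% × 26% = 0.55692% of Highfield Capital LLC.
Aggregating (R1): 2.940696% + 0.55692% = 3.497616%.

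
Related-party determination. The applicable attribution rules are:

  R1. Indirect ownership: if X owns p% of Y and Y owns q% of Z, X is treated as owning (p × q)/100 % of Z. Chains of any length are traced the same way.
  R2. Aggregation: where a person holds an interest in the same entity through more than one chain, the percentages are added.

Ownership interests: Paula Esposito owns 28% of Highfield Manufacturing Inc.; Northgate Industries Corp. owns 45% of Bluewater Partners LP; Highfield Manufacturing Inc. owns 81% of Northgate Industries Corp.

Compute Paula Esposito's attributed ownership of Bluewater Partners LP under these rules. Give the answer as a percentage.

Chain via Highfield Manufacturing Inc. → Northgate Industries Corp. (R1): 28% × 81% × 45% = 10.206% of Bluewater Partners LP.

10.206%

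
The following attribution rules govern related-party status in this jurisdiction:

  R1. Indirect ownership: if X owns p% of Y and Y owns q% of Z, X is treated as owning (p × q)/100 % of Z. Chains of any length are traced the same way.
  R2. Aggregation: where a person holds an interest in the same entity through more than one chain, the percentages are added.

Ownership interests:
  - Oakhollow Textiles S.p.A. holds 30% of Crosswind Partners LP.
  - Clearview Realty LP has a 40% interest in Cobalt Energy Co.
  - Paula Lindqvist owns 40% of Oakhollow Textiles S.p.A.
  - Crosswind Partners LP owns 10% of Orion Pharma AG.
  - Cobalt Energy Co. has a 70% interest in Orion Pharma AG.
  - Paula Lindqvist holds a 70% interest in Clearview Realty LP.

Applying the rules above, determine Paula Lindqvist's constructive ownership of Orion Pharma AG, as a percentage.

Chain via Clearview Realty LP → Cobalt Energy Co. (R1): 70% × 40% × 70% = 19.6% of Orion Pharma AG.
Chain via Oakhollow Textiles S.p.A. → Crosswind Partners LP (R1): 40% × 30% × 10% = 1.2% of Orion Pharma AG.
Aggregating (R2): 19.6% + 1.2% = 20.8%.

20.8%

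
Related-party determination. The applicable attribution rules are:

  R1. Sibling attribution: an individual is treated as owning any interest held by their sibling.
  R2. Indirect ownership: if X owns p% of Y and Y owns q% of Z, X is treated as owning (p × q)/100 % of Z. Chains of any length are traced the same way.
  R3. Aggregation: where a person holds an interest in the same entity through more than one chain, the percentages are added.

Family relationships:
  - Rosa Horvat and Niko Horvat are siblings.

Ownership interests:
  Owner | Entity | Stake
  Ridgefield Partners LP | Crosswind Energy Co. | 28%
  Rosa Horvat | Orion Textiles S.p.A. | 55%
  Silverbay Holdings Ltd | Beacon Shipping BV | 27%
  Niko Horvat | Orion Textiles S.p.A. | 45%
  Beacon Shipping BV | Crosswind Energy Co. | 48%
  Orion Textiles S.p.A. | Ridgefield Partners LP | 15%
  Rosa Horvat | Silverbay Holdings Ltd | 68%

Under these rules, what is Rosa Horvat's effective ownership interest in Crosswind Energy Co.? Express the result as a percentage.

By sibling attribution (R1), Rosa Horvat is treated as also owning Niko Horvat's interest in Orion Textiles S.p.A, giving 55% + 45% = 100%.
Chain via Orion Textiles S.p.A. → Ridgefield Partners LP (R2): 100% × 15% × 28% = 4.2% of Crosswind Energy Co.
Chain via Silverbay Holdings Ltd → Beacon Shipping BV (R2): 68% × 27% × 48% = 8.8128% of Crosswind Energy Co.
Aggregating (R3): 4.2% + 8.8128% = 13.0128%.

13.0128%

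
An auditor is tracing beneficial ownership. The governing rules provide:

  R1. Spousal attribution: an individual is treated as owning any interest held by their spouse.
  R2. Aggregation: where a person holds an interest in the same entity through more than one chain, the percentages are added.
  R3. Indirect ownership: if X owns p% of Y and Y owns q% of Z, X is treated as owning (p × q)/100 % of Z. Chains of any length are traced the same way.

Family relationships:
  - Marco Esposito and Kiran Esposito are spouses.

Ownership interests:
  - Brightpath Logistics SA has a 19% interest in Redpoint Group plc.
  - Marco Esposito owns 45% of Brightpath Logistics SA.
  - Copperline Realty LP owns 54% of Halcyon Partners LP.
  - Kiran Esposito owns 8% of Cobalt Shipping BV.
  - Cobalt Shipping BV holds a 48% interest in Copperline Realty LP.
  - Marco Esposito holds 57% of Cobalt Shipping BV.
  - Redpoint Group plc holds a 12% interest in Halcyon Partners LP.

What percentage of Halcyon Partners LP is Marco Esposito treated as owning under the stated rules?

By spousal attribution (R1), Marco Esposito is treated as also owning Kiran Esposito's interest in Cobalt Shipping BV, giving 57% + 8% = 65%.
Chain via Brightpath Logistics SA → Redpoint Group plc (R3): 45% × 19% × 12% = 1.026% of Halcyon Partners LP.
Chain via Cobalt Shipping BV → Copperline Realty LP (R3): 65% × 48% × 54% = 16.848% of Halcyon Partners LP.
Aggregating (R2): 1.026% + 16.848% = 17.874%.

17.874%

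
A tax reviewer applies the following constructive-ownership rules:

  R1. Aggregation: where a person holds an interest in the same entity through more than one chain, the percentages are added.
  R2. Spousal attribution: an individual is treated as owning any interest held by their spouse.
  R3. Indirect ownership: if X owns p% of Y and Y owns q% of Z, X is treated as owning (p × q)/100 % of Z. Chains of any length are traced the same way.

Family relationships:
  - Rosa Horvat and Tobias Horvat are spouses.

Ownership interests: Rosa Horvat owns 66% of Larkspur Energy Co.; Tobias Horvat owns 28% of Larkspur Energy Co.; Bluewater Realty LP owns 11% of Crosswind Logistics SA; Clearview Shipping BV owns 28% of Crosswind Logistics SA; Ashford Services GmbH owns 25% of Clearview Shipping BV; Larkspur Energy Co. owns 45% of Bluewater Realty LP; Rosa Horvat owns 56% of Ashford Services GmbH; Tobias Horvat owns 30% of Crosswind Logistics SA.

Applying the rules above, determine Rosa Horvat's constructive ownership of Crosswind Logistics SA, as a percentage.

38.573%

By spousal attribution (R2), Rosa Horvat is treated as also owning Tobias Horvat's interest in Larkspur Energy Co, giving 66% + 28% = 94%.
By spousal attribution (R2), Rosa Horvat is treated as owning Tobias Horvat's 30% interest in Crosswind Logistics SA.
Chain via Larkspur Energy Co. → Bluewater Realty LP (R3): 94% × 45% × 11% = 4.653% of Crosswind Logistics SA.
Chain via Ashford Services GmbH → Clearview Shipping BV (R3): 56% × 25% × 28% = 3.92% of Crosswind Logistics SA.
Direct interest in Crosswind Logistics SA: 30%.
Aggregating (R1): 4.653% + 3.92% + 30% = 38.573%.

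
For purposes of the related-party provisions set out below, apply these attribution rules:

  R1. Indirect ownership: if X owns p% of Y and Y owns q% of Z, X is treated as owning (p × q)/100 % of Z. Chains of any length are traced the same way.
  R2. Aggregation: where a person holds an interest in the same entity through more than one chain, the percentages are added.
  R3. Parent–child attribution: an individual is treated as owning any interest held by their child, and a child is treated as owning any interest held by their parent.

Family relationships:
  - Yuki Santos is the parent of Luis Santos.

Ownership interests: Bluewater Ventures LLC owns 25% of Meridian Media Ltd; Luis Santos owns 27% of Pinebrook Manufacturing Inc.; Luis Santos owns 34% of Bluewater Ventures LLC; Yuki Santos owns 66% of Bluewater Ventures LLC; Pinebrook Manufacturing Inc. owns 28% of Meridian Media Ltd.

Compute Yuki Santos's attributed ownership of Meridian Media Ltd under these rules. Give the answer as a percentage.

32.56%

By parent–child attribution (R3), Yuki Santos is treated as also owning Luis Santos's interest in Bluewater Ventures LLC, giving 66% + 34% = 100%.
By parent–child attribution (R3), Yuki Santos is treated as owning Luis Santos's 27% interest in Pinebrook Manufacturing Inc.
Chain via Bluewater Ventures LLC (R1): 100% × 25% = 25% of Meridian Media Ltd.
Chain via Pinebrook Manufacturing Inc. (R1): 27% × 28% = 7.56% of Meridian Media Ltd.
Aggregating (R2): 25% + 7.56% = 32.56%.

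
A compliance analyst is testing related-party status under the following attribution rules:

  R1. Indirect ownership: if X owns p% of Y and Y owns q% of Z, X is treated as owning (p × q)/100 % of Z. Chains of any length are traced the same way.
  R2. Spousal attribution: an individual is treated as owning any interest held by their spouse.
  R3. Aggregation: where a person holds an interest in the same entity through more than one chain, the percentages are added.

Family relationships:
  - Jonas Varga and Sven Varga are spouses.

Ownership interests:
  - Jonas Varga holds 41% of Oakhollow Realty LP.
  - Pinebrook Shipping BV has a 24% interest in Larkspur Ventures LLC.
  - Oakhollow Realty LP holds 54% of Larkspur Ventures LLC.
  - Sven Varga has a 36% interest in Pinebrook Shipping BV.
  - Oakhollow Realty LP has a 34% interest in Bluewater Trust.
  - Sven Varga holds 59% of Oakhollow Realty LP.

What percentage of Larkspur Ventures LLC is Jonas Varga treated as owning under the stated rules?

62.64%

By spousal attribution (R2), Jonas Varga is treated as also owning Sven Varga's interest in Oakhollow Realty LP, giving 41% + 59% = 100%.
By spousal attribution (R2), Jonas Varga is treated as owning Sven Varga's 36% interest in Pinebrook Shipping BV.
Chain via Oakhollow Realty LP (R1): 100% × 54% = 54% of Larkspur Ventures LLC.
Chain via Pinebrook Shipping BV (R1): 36% × 24% = 8.64% of Larkspur Ventures LLC.
Aggregating (R3): 54% + 8.64% = 62.64%.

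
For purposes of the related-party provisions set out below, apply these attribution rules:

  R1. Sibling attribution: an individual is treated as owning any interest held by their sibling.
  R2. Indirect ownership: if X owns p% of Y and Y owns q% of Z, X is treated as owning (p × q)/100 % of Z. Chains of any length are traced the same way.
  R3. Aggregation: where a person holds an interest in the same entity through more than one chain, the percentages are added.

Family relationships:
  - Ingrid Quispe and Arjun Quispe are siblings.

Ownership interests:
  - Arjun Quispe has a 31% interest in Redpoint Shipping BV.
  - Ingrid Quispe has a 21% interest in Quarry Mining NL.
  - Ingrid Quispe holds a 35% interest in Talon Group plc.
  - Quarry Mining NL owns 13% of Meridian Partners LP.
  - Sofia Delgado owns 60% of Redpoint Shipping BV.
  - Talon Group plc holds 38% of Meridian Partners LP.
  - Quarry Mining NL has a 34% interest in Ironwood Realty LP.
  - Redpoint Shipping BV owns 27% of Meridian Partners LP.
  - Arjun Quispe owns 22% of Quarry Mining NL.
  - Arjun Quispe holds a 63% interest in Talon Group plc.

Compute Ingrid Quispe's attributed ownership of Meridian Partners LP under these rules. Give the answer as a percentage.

By sibling attribution (R1), Ingrid Quispe is treated as also owning Arjun Quispe's interest in Quarry Mining NL, giving 21% + 22% = 43%.
By sibling attribution (R1), Ingrid Quispe is treated as also owning Arjun Quispe's interest in Talon Group plc, giving 35% + 63% = 98%.
By sibling attribution (R1), Ingrid Quispe is treated as owning Arjun Quispe's 31% interest in Redpoint Shipping BV.
Chain via Quarry Mining NL (R2): 43% × 13% = 5.59% of Meridian Partners LP.
Chain via Talon Group plc (R2): 98% × 38% = 37.24% of Meridian Partners LP.
Chain via Redpoint Shipping BV (R2): 31% × 27% = 8.37% of Meridian Partners LP.
Aggregating (R3): 5.59% + 37.24% + 8.37% = 51.2%.

51.2%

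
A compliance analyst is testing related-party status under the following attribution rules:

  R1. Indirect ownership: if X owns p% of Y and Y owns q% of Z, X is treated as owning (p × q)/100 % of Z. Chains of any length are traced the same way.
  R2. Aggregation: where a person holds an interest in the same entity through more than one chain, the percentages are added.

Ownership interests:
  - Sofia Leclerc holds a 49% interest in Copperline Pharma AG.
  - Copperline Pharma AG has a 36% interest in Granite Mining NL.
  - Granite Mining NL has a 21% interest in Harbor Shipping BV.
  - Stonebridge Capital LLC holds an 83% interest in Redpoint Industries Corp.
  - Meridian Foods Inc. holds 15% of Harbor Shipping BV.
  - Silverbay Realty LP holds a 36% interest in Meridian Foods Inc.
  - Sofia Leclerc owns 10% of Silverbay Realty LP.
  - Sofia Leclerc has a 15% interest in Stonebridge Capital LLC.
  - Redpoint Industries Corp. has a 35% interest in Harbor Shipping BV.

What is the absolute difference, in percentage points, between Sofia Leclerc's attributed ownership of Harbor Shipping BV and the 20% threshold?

11.3981

Chain via Copperline Pharma AG → Granite Mining NL (R1): 49% × 36% × 21% = 3.7044% of Harbor Shipping BV.
Chain via Silverbay Realty LP → Meridian Foods Inc. (R1): 10% × 36% × 15% = 0.54% of Harbor Shipping BV.
Chain via Stonebridge Capital LLC → Redpoint Industries Corp. (R1): 15% × 83% × 35% = 4.3575% of Harbor Shipping BV.
Aggregating (R2): 3.7044% + 0.54% + 4.3575% = 8.6019%.
8.6019% falls short of the 20% threshold by 11.3981 percentage points.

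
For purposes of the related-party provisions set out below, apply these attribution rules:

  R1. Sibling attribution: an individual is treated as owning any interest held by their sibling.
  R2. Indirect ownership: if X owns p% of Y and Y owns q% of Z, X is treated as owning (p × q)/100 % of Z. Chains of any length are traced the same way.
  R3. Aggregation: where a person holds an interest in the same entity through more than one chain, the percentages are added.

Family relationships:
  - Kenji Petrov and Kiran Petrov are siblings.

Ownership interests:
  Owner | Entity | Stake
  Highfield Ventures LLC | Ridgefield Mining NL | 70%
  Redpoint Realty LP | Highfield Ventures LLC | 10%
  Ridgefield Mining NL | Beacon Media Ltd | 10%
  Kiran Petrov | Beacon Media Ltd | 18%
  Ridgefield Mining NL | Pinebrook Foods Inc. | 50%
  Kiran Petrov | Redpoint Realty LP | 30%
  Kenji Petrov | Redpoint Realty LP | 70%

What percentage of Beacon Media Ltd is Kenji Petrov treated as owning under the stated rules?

By sibling attribution (R1), Kenji Petrov is treated as also owning Kiran Petrov's interest in Redpoint Realty LP, giving 70% + 30% = 100%.
By sibling attribution (R1), Kenji Petrov is treated as owning Kiran Petrov's 18% interest in Beacon Media Ltd.
Chain via Redpoint Realty LP → Highfield Ventures LLC → Ridgefield Mining NL (R2): 100% × 10% × 70% × 10% = 0.7% of Beacon Media Ltd.
Direct interest in Beacon Media Ltd: 18%.
Aggregating (R3): 0.7% + 18% = 18.7%.

18.7%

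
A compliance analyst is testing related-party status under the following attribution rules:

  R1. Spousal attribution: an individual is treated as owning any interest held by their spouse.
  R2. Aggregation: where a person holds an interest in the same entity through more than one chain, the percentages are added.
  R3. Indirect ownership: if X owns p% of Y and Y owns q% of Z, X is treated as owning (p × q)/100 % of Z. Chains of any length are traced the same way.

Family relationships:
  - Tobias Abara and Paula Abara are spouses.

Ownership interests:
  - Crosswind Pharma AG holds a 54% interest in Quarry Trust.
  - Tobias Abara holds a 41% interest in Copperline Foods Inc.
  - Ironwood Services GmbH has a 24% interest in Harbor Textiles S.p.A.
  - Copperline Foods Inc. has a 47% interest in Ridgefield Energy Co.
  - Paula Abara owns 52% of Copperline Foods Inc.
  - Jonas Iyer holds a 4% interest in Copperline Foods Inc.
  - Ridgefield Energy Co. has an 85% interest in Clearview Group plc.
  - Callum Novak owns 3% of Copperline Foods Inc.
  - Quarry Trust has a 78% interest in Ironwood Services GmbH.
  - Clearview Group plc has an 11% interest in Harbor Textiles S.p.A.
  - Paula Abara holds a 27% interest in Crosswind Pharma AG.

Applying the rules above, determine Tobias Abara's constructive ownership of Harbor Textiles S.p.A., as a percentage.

By spousal attribution (R1), Tobias Abara is treated as also owning Paula Abara's interest in Copperline Foods Inc, giving 41% + 52% = 93%.
By spousal attribution (R1), Tobias Abara is treated as owning Paula Abara's 27% interest in Crosswind Pharma AG.
Chain via Copperline Foods Inc. → Ridgefield Energy Co. → Clearview Group plc (R3): 93% × 47% × 85% × 11% = 4.086885% of Harbor Textiles S.p.A.
Chain via Crosswind Pharma AG → Quarry Trust → Ironwood Services GmbH (R3): 27% × 54% × 78% × 24% = 2.729376% of Harbor Textiles S.p.A.
Aggregating (R2): 4.086885% + 2.729376% = 6.816261%.

6.816261%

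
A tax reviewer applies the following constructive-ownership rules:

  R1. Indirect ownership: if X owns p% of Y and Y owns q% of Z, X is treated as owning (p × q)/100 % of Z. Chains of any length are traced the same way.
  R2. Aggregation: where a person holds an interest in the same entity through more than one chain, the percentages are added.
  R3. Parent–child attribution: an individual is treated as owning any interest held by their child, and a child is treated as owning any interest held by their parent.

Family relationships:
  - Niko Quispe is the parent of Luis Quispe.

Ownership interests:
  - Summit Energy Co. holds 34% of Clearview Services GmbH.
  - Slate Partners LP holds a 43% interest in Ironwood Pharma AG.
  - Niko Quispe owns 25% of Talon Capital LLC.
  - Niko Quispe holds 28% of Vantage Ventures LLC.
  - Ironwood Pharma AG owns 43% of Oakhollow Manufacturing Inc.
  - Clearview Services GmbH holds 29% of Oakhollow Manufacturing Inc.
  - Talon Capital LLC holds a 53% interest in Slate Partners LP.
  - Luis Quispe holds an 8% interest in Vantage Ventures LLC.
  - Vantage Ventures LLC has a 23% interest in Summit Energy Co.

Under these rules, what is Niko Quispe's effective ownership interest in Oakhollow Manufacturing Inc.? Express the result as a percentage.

3.266333%

By parent–child attribution (R3), Niko Quispe is treated as also owning Luis Quispe's interest in Vantage Ventures LLC, giving 28% + 8% = 36%.
Chain via Vantage Ventures LLC → Summit Energy Co. → Clearview Services GmbH (R1): 36% × 23% × 34% × 29% = 0.816408% of Oakhollow Manufacturing Inc.
Chain via Talon Capital LLC → Slate Partners LP → Ironwood Pharma AG (R1): 25% × 53% × 43% × 43% = 2.449925% of Oakhollow Manufacturing Inc.
Aggregating (R2): 0.816408% + 2.449925% = 3.266333%.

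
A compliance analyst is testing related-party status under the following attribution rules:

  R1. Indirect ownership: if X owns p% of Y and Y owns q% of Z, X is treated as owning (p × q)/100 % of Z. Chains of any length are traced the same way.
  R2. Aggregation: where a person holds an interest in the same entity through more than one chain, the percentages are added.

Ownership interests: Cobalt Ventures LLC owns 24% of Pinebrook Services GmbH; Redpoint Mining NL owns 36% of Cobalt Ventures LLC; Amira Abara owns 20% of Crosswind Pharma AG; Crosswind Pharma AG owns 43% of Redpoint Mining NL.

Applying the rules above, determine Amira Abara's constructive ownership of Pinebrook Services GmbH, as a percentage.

Chain via Crosswind Pharma AG → Redpoint Mining NL → Cobalt Ventures LLC (R1): 20% × 43% × 36% × 24% = 0.74304% of Pinebrook Services GmbH.

0.74304%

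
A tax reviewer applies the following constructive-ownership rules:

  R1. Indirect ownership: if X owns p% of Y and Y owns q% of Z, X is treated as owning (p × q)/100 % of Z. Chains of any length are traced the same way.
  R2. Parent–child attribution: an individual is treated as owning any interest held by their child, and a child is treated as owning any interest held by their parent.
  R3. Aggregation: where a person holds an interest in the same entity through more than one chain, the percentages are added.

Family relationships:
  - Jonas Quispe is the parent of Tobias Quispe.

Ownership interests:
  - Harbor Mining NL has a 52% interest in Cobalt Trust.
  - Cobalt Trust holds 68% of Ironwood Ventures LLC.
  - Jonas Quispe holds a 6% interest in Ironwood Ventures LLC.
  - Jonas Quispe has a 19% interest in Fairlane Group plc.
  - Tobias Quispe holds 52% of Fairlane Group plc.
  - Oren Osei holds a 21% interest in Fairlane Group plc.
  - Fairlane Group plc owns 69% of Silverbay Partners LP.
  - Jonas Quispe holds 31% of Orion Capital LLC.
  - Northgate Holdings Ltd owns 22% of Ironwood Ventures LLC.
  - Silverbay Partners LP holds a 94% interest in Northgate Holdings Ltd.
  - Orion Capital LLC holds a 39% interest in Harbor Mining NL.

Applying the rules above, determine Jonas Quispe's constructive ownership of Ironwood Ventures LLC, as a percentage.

By parent–child attribution (R2), Jonas Quispe is treated as also owning Tobias Quispe's interest in Fairlane Group plc, giving 19% + 52% = 71%.
Chain via Fairlane Group plc → Silverbay Partners LP → Northgate Holdings Ltd (R1): 71% × 69% × 94% × 22% = 10.131132% of Ironwood Ventures LLC.
Chain via Orion Capital LLC → Harbor Mining NL → Cobalt Trust (R1): 31% × 39% × 52% × 68% = 4.275024% of Ironwood Ventures LLC.
Direct interest in Ironwood Ventures LLC: 6%.
Aggregating (R3): 10.131132% + 4.275024% + 6% = 20.406156%.

20.406156%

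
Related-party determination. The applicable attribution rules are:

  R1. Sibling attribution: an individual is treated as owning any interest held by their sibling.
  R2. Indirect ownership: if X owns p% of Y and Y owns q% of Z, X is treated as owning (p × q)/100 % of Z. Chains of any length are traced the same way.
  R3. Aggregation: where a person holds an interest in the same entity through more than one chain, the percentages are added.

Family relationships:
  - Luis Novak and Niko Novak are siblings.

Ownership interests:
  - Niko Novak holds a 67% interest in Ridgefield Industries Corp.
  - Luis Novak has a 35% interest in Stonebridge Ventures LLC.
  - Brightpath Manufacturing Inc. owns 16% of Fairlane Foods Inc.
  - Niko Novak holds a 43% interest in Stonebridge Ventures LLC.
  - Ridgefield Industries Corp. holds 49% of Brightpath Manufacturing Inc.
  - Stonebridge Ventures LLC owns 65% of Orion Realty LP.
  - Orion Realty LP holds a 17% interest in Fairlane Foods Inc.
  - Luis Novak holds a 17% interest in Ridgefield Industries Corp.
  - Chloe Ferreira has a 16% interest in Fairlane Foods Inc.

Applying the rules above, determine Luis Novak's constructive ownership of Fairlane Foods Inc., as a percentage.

15.2046%

By sibling attribution (R1), Luis Novak is treated as also owning Niko Novak's interest in Stonebridge Ventures LLC, giving 35% + 43% = 78%.
By sibling attribution (R1), Luis Novak is treated as also owning Niko Novak's interest in Ridgefield Industries Corp, giving 17% + 67% = 84%.
Chain via Stonebridge Ventures LLC → Orion Realty LP (R2): 78% × 65% × 17% = 8.619% of Fairlane Foods Inc.
Chain via Ridgefield Industries Corp. → Brightpath Manufacturing Inc. (R2): 84% × 49% × 16% = 6.5856% of Fairlane Foods Inc.
Aggregating (R3): 8.619% + 6.5856% = 15.2046%.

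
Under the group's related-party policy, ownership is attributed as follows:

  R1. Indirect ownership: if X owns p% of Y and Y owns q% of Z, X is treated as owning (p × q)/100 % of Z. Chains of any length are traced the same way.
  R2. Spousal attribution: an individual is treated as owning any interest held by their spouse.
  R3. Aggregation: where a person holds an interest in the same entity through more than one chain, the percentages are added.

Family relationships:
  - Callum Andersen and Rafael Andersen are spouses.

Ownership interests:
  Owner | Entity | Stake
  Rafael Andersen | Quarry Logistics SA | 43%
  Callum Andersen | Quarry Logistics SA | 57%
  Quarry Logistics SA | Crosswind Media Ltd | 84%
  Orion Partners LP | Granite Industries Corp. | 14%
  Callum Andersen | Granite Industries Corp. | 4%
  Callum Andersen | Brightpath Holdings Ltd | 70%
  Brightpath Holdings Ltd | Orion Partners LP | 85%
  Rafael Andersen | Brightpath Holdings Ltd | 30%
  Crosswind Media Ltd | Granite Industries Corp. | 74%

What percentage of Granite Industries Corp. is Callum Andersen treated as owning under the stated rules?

78.06%

By spousal attribution (R2), Callum Andersen is treated as also owning Rafael Andersen's interest in Quarry Logistics SA, giving 57% + 43% = 100%.
By spousal attribution (R2), Callum Andersen is treated as also owning Rafael Andersen's interest in Brightpath Holdings Ltd, giving 70% + 30% = 100%.
Chain via Quarry Logistics SA → Crosswind Media Ltd (R1): 100% × 84% × 74% = 62.16% of Granite Industries Corp.
Chain via Brightpath Holdings Ltd → Orion Partners LP (R1): 100% × 85% × 14% = 11.9% of Granite Industries Corp.
Direct interest in Granite Industries Corp: 4%.
Aggregating (R3): 62.16% + 11.9% + 4% = 78.06%.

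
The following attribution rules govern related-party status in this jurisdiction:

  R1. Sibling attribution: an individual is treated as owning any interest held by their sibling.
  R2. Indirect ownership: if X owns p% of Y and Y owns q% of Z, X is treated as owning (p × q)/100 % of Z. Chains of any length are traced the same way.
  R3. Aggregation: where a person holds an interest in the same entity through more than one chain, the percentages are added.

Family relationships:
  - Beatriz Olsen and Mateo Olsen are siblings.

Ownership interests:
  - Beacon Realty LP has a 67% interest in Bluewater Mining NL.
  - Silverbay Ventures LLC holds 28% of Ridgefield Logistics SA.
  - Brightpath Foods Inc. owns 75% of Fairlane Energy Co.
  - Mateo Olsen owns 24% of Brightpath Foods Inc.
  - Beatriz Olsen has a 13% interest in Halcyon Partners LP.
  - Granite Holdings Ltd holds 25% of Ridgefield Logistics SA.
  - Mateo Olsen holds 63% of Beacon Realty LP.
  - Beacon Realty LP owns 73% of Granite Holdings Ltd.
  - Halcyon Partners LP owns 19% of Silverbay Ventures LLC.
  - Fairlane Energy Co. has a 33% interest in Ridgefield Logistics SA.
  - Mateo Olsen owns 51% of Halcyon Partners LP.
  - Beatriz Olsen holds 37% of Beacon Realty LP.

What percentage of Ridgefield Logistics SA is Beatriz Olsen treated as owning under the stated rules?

27.5948%

By sibling attribution (R1), Beatriz Olsen is treated as also owning Mateo Olsen's interest in Beacon Realty LP, giving 37% + 63% = 100%.
By sibling attribution (R1), Beatriz Olsen is treated as also owning Mateo Olsen's interest in Halcyon Partners LP, giving 13% + 51% = 64%.
By sibling attribution (R1), Beatriz Olsen is treated as owning Mateo Olsen's 24% interest in Brightpath Foods Inc.
Chain via Beacon Realty LP → Granite Holdings Ltd (R2): 100% × 73% × 25% = 18.25% of Ridgefield Logistics SA.
Chain via Halcyon Partners LP → Silverbay Ventures LLC (R2): 64% × 19% × 28% = 3.4048% of Ridgefield Logistics SA.
Chain via Brightpath Foods Inc. → Fairlane Energy Co. (R2): 24% × 75% × 33% = 5.94% of Ridgefield Logistics SA.
Aggregating (R3): 18.25% + 3.4048% + 5.94% = 27.5948%.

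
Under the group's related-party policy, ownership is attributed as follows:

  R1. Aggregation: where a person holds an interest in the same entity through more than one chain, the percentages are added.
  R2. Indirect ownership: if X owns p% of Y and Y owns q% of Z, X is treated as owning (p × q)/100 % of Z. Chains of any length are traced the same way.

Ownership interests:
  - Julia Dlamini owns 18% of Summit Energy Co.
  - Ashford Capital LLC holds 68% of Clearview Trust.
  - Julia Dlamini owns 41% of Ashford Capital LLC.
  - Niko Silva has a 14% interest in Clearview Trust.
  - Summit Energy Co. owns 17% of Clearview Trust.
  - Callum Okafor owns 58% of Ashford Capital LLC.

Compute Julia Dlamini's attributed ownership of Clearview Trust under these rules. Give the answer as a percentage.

30.94%

Chain via Summit Energy Co. (R2): 18% × 17% = 3.06% of Clearview Trust.
Chain via Ashford Capital LLC (R2): 41% × 68% = 27.88% of Clearview Trust.
Aggregating (R1): 3.06% + 27.88% = 30.94%.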